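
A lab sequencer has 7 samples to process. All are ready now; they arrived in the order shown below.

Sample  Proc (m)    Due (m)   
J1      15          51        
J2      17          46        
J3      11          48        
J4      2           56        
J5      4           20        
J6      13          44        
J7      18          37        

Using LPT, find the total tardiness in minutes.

LPT (decreasing processing time): J7 J2 J1 J6 J3 J5 J4.
J7: 0→18, due 37, tardiness 0
J2: 18→35, due 46, tardiness 0
J1: 35→50, due 51, tardiness 0
J6: 50→63, due 44, tardiness 19
J3: 63→74, due 48, tardiness 26
J5: 74→78, due 20, tardiness 58
J4: 78→80, due 56, tardiness 24
Sum = 0+0+0+19+26+58+24 = 127.

127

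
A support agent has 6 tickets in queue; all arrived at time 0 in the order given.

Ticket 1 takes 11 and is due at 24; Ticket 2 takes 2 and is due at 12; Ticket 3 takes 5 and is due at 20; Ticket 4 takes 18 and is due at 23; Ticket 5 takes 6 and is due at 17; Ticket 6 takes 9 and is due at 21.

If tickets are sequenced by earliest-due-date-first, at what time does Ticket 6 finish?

22

EDD (increasing due date): Ticket 2 Ticket 5 Ticket 3 Ticket 6 Ticket 4 Ticket 1.
Ticket 2: 0→2
Ticket 5: 2→8
Ticket 3: 8→13
Ticket 6: 13→22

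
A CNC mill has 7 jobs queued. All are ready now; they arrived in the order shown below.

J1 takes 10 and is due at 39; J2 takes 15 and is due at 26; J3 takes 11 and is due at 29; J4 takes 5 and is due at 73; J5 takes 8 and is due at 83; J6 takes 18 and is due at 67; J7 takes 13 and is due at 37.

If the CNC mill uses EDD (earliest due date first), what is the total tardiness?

EDD (increasing due date): J2 J3 J7 J1 J6 J4 J5.
J2: 0→15, due 26, tardiness 0
J3: 15→26, due 29, tardiness 0
J7: 26→39, due 37, tardiness 2
J1: 39→49, due 39, tardiness 10
J6: 49→67, due 67, tardiness 0
J4: 67→72, due 73, tardiness 0
J5: 72→80, due 83, tardiness 0
Sum = 0+0+2+10+0+0+0 = 12.

12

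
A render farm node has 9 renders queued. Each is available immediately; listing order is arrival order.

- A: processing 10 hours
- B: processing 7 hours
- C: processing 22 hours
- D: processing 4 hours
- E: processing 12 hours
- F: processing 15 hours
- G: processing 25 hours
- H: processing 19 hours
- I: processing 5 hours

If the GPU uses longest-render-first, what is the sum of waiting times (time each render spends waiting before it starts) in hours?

LPT (decreasing processing time): G C H F E A B I D.
G: waits 0, runs 0→25
C: waits 25, runs 25→47
H: waits 47, runs 47→66
F: waits 66, runs 66→81
E: waits 81, runs 81→93
A: waits 93, runs 93→103
B: waits 103, runs 103→110
I: waits 110, runs 110→115
D: waits 115, runs 115→119
Sum = 0+25+47+66+81+93+103+110+115 = 640.

640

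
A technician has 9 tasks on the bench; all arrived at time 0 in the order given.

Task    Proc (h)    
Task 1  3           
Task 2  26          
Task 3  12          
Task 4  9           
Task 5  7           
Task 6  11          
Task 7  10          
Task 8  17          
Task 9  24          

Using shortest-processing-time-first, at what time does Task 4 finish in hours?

19

SPT (increasing processing time): Task 1 Task 5 Task 4 Task 7 Task 6 Task 3 Task 8 Task 9 Task 2.
Task 1: 0→3
Task 5: 3→10
Task 4: 10→19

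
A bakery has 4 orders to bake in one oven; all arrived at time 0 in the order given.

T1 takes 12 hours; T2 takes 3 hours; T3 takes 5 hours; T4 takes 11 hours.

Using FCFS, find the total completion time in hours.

78

FIFO (arrival order): T1 T2 T3 T4.
T1: 0→12
T2: 12→15
T3: 15→20
T4: 20→31
Sum = 12+15+20+31 = 78.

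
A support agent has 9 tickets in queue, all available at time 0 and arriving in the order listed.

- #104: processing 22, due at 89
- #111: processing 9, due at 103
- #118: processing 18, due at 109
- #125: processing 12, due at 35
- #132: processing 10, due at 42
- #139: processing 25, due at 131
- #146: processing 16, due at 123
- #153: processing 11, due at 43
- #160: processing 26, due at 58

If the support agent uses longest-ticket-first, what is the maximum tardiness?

LPT (decreasing processing time): #160 #139 #104 #118 #146 #125 #153 #132 #111.
#160: 0→26, due 58, tardiness 0
#139: 26→51, due 131, tardiness 0
#104: 51→73, due 89, tardiness 0
#118: 73→91, due 109, tardiness 0
#146: 91→107, due 123, tardiness 0
#125: 107→119, due 35, tardiness 84
#153: 119→130, due 43, tardiness 87
#132: 130→140, due 42, tardiness 98
#111: 140→149, due 103, tardiness 46
Maximum = 98.

98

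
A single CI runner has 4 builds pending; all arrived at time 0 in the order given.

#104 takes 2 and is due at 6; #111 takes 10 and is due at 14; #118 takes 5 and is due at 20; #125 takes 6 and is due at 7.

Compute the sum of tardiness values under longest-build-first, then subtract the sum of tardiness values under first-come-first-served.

11

LPT (decreasing processing time): #111 #125 #118 #104.
#111: 0→10, due 14, tardiness 0
#125: 10→16, due 7, tardiness 9
#118: 16→21, due 20, tardiness 1
#104: 21→23, due 6, tardiness 17
Sum = 0+9+1+17 = 27.
FIFO (arrival order): #104 #111 #118 #125.
#104: 0→2, due 6, tardiness 0
#111: 2→12, due 14, tardiness 0
#118: 12→17, due 20, tardiness 0
#125: 17→23, due 7, tardiness 16
Sum = 0+0+0+16 = 16.
Difference = 27 − 16 = 11.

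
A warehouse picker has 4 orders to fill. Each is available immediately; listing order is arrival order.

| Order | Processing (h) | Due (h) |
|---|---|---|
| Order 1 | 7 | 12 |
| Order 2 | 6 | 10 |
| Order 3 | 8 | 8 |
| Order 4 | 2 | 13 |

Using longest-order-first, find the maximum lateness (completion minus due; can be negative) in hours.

LPT (decreasing processing time): Order 3 Order 1 Order 2 Order 4.
Order 3: 0→8, due 8, lateness 0
Order 1: 8→15, due 12, lateness 3
Order 2: 15→21, due 10, lateness 11
Order 4: 21→23, due 13, lateness 10
Maximum = 11.

11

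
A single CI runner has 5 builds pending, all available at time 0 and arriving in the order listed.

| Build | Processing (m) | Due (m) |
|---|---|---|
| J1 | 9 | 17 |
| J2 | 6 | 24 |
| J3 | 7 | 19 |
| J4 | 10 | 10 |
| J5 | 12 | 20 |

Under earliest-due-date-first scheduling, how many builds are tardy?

EDD (increasing due date): J4 J1 J3 J5 J2.
J4: 0→10, due 10, tardiness 0
J1: 10→19, due 17, tardiness 2
J3: 19→26, due 19, tardiness 7
J5: 26→38, due 20, tardiness 18
J2: 38→44, due 24, tardiness 20
Late builds: 4.

4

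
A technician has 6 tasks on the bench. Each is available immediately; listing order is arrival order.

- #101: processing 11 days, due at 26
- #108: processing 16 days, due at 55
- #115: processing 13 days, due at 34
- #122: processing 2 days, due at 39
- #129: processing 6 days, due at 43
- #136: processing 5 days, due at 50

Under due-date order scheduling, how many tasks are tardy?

EDD (increasing due date): #101 #115 #122 #129 #136 #108.
#101: 0→11, due 26, tardiness 0
#115: 11→24, due 34, tardiness 0
#122: 24→26, due 39, tardiness 0
#129: 26→32, due 43, tardiness 0
#136: 32→37, due 50, tardiness 0
#108: 37→53, due 55, tardiness 0
Late tasks: 0.

0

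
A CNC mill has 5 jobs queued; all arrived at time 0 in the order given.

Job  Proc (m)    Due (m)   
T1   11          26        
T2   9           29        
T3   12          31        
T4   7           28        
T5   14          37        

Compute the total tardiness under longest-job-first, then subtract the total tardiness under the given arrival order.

25

LPT (decreasing processing time): T5 T3 T1 T2 T4.
T5: 0→14, due 37, tardiness 0
T3: 14→26, due 31, tardiness 0
T1: 26→37, due 26, tardiness 11
T2: 37→46, due 29, tardiness 17
T4: 46→53, due 28, tardiness 25
Sum = 0+0+11+17+25 = 53.
FIFO (arrival order): T1 T2 T3 T4 T5.
T1: 0→11, due 26, tardiness 0
T2: 11→20, due 29, tardiness 0
T3: 20→32, due 31, tardiness 1
T4: 32→39, due 28, tardiness 11
T5: 39→53, due 37, tardiness 16
Sum = 0+0+1+11+16 = 28.
Difference = 53 − 28 = 25.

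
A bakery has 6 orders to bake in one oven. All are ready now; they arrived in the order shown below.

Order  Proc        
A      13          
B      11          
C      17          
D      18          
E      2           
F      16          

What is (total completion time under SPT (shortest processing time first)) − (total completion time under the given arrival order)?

-56

SPT (increasing processing time): E B A F C D.
E: 0→2
B: 2→13
A: 13→26
F: 26→42
C: 42→59
D: 59→77
Sum = 2+13+26+42+59+77 = 219.
FIFO (arrival order): A B C D E F.
A: 0→13
B: 13→24
C: 24→41
D: 41→59
E: 59→61
F: 61→77
Sum = 13+24+41+59+61+77 = 275.
Difference = 219 − 275 = -56.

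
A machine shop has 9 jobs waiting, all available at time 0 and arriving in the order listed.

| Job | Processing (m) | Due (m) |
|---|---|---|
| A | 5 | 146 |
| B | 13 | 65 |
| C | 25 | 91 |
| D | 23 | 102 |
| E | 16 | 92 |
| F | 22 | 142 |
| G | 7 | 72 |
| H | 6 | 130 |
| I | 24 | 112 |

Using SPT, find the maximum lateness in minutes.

SPT (increasing processing time): A H G B E F D I C.
A: 0→5, due 146, lateness -141
H: 5→11, due 130, lateness -119
G: 11→18, due 72, lateness -54
B: 18→31, due 65, lateness -34
E: 31→47, due 92, lateness -45
F: 47→69, due 142, lateness -73
D: 69→92, due 102, lateness -10
I: 92→116, due 112, lateness 4
C: 116→141, due 91, lateness 50
Maximum = 50.

50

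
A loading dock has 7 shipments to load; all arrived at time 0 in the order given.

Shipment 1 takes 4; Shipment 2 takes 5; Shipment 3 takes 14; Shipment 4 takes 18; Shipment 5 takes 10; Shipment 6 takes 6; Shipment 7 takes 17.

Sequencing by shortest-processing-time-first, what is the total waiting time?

SPT (increasing processing time): Shipment 1 Shipment 2 Shipment 6 Shipment 5 Shipment 3 Shipment 7 Shipment 4.
Shipment 1: waits 0, runs 0→4
Shipment 2: waits 4, runs 4→9
Shipment 6: waits 9, runs 9→15
Shipment 5: waits 15, runs 15→25
Shipment 3: waits 25, runs 25→39
Shipment 7: waits 39, runs 39→56
Shipment 4: waits 56, runs 56→74
Sum = 0+4+9+15+25+39+56 = 148.

148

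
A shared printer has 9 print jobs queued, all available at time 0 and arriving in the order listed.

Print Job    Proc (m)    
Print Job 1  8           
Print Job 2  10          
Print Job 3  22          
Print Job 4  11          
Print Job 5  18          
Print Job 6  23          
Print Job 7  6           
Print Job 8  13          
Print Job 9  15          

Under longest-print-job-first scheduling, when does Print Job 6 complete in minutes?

23

LPT (decreasing processing time): Print Job 6 Print Job 3 Print Job 5 Print Job 9 Print Job 8 Print Job 4 Print Job 2 Print Job 1 Print Job 7.
Print Job 6: 0→23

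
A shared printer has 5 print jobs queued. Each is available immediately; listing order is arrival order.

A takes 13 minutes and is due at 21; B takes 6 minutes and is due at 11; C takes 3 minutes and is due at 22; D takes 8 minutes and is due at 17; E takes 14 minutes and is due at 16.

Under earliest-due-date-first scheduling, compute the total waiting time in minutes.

95

EDD (increasing due date): B E D A C.
B: waits 0, runs 0→6
E: waits 6, runs 6→20
D: waits 20, runs 20→28
A: waits 28, runs 28→41
C: waits 41, runs 41→44
Sum = 0+6+20+28+41 = 95.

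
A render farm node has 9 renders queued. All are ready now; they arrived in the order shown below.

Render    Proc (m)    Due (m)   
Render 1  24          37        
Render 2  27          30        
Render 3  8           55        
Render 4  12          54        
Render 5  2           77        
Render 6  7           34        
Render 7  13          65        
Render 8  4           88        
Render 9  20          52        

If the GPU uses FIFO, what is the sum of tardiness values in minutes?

190

FIFO (arrival order): Render 1 Render 2 Render 3 Render 4 Render 5 Render 6 Render 7 Render 8 Render 9.
Render 1: 0→24, due 37, tardiness 0
Render 2: 24→51, due 30, tardiness 21
Render 3: 51→59, due 55, tardiness 4
Render 4: 59→71, due 54, tardiness 17
Render 5: 71→73, due 77, tardiness 0
Render 6: 73→80, due 34, tardiness 46
Render 7: 80→93, due 65, tardiness 28
Render 8: 93→97, due 88, tardiness 9
Render 9: 97→117, due 52, tardiness 65
Sum = 0+21+4+17+0+46+28+9+65 = 190.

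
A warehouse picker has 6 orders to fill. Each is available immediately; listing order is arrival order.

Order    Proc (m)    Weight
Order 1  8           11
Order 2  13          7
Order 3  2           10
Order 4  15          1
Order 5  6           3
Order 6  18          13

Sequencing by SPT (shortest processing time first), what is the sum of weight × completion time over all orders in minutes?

1273

SPT (increasing processing time): Order 3 Order 5 Order 1 Order 2 Order 4 Order 6.
Order 3: finishes 2, weight 10, w·C = 20
Order 5: finishes 8, weight 3, w·C = 24
Order 1: finishes 16, weight 11, w·C = 176
Order 2: finishes 29, weight 7, w·C = 203
Order 4: finishes 44, weight 1, w·C = 44
Order 6: finishes 62, weight 13, w·C = 806
Sum = 20+24+176+203+44+806 = 1273.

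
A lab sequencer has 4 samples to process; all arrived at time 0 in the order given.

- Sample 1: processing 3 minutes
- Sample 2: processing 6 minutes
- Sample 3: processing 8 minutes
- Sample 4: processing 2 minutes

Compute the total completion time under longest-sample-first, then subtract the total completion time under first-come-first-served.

10

LPT (decreasing processing time): Sample 3 Sample 2 Sample 1 Sample 4.
Sample 3: 0→8
Sample 2: 8→14
Sample 1: 14→17
Sample 4: 17→19
Sum = 8+14+17+19 = 58.
FIFO (arrival order): Sample 1 Sample 2 Sample 3 Sample 4.
Sample 1: 0→3
Sample 2: 3→9
Sample 3: 9→17
Sample 4: 17→19
Sum = 3+9+17+19 = 48.
Difference = 58 − 48 = 10.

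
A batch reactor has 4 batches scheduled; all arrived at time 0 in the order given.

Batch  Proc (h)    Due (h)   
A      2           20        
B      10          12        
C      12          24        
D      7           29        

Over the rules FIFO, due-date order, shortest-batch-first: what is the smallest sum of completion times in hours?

FIFO (arrival order): A B C D.
A: 0→2
B: 2→12
C: 12→24
D: 24→31
Sum = 2+12+24+31 = 69.
EDD (increasing due date): B A C D.
B: 0→10
A: 10→12
C: 12→24
D: 24→31
Sum = 10+12+24+31 = 77.
SPT (increasing processing time): A D B C.
A: 0→2
D: 2→9
B: 9→19
C: 19→31
Sum = 2+9+19+31 = 61.
FIFO 69, EDD 77, SPT 61 → minimum 61.

61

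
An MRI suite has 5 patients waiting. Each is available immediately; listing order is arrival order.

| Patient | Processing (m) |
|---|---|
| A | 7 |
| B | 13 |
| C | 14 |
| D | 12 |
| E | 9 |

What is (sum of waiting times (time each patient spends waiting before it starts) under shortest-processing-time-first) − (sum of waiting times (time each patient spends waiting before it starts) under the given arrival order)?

SPT (increasing processing time): A E D B C.
A: waits 0, runs 0→7
E: waits 7, runs 7→16
D: waits 16, runs 16→28
B: waits 28, runs 28→41
C: waits 41, runs 41→55
Sum = 0+7+16+28+41 = 92.
FIFO (arrival order): A B C D E.
A: waits 0, runs 0→7
B: waits 7, runs 7→20
C: waits 20, runs 20→34
D: waits 34, runs 34→46
E: waits 46, runs 46→55
Sum = 0+7+20+34+46 = 107.
Difference = 92 − 107 = -15.

-15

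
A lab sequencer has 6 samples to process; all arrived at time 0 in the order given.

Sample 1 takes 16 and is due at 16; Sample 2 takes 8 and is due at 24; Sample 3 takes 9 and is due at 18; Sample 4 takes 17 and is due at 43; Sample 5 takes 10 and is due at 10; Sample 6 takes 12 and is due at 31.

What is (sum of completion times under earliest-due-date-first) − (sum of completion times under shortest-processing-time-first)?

23

EDD (increasing due date): Sample 5 Sample 1 Sample 3 Sample 2 Sample 6 Sample 4.
Sample 5: 0→10
Sample 1: 10→26
Sample 3: 26→35
Sample 2: 35→43
Sample 6: 43→55
Sample 4: 55→72
Sum = 10+26+35+43+55+72 = 241.
SPT (increasing processing time): Sample 2 Sample 3 Sample 5 Sample 6 Sample 1 Sample 4.
Sample 2: 0→8
Sample 3: 8→17
Sample 5: 17→27
Sample 6: 27→39
Sample 1: 39→55
Sample 4: 55→72
Sum = 8+17+27+39+55+72 = 218.
Difference = 241 − 218 = 23.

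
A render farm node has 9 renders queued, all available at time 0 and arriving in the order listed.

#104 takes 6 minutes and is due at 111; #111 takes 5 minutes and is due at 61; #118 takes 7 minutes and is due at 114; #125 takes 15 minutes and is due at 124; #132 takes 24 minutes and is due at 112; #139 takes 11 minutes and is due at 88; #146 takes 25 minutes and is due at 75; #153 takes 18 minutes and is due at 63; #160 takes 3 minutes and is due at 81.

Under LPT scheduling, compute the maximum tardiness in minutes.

LPT (decreasing processing time): #146 #132 #153 #125 #139 #118 #104 #111 #160.
#146: 0→25, due 75, tardiness 0
#132: 25→49, due 112, tardiness 0
#153: 49→67, due 63, tardiness 4
#125: 67→82, due 124, tardiness 0
#139: 82→93, due 88, tardiness 5
#118: 93→100, due 114, tardiness 0
#104: 100→106, due 111, tardiness 0
#111: 106→111, due 61, tardiness 50
#160: 111→114, due 81, tardiness 33
Maximum = 50.

50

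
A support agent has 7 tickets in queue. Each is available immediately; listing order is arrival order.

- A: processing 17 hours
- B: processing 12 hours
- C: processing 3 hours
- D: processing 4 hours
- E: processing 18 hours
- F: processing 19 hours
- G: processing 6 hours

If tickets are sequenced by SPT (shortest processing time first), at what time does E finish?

60

SPT (increasing processing time): C D G B A E F.
C: 0→3
D: 3→7
G: 7→13
B: 13→25
A: 25→42
E: 42→60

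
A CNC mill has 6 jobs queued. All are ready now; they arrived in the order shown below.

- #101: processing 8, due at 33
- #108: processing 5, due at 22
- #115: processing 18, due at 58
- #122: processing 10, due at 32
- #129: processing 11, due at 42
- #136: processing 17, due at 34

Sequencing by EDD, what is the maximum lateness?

11

EDD (increasing due date): #108 #122 #101 #136 #129 #115.
#108: 0→5, due 22, lateness -17
#122: 5→15, due 32, lateness -17
#101: 15→23, due 33, lateness -10
#136: 23→40, due 34, lateness 6
#129: 40→51, due 42, lateness 9
#115: 51→69, due 58, lateness 11
Maximum = 11.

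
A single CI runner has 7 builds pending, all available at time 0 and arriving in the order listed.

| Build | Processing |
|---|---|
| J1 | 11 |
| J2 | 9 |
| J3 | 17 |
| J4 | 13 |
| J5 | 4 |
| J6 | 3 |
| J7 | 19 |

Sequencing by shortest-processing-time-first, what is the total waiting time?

SPT (increasing processing time): J6 J5 J2 J1 J4 J3 J7.
J6: waits 0, runs 0→3
J5: waits 3, runs 3→7
J2: waits 7, runs 7→16
J1: waits 16, runs 16→27
J4: waits 27, runs 27→40
J3: waits 40, runs 40→57
J7: waits 57, runs 57→76
Sum = 0+3+7+16+27+40+57 = 150.

150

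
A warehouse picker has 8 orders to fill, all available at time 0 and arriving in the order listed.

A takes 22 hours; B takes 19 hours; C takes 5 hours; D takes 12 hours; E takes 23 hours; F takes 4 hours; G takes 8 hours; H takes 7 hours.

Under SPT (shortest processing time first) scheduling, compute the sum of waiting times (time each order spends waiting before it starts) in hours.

SPT (increasing processing time): F C H G D B A E.
F: waits 0, runs 0→4
C: waits 4, runs 4→9
H: waits 9, runs 9→16
G: waits 16, runs 16→24
D: waits 24, runs 24→36
B: waits 36, runs 36→55
A: waits 55, runs 55→77
E: waits 77, runs 77→100
Sum = 0+4+9+16+24+36+55+77 = 221.

221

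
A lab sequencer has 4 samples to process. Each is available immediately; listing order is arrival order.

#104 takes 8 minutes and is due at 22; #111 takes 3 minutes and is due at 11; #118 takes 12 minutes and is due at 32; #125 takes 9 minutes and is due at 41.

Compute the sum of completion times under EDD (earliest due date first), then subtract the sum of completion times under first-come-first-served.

-5

EDD (increasing due date): #111 #104 #118 #125.
#111: 0→3
#104: 3→11
#118: 11→23
#125: 23→32
Sum = 3+11+23+32 = 69.
FIFO (arrival order): #104 #111 #118 #125.
#104: 0→8
#111: 8→11
#118: 11→23
#125: 23→32
Sum = 8+11+23+32 = 74.
Difference = 69 − 74 = -5.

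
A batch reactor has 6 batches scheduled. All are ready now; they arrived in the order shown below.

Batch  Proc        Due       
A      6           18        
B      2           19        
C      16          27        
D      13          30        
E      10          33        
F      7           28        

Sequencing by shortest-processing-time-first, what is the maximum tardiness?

27

SPT (increasing processing time): B A F E D C.
B: 0→2, due 19, tardiness 0
A: 2→8, due 18, tardiness 0
F: 8→15, due 28, tardiness 0
E: 15→25, due 33, tardiness 0
D: 25→38, due 30, tardiness 8
C: 38→54, due 27, tardiness 27
Maximum = 27.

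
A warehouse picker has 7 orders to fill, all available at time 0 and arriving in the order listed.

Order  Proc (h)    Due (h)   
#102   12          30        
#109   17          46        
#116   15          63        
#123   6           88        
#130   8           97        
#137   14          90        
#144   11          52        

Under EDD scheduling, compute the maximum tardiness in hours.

0

EDD (increasing due date): #102 #109 #144 #116 #123 #137 #130.
#102: 0→12, due 30, tardiness 0
#109: 12→29, due 46, tardiness 0
#144: 29→40, due 52, tardiness 0
#116: 40→55, due 63, tardiness 0
#123: 55→61, due 88, tardiness 0
#137: 61→75, due 90, tardiness 0
#130: 75→83, due 97, tardiness 0
Maximum = 0.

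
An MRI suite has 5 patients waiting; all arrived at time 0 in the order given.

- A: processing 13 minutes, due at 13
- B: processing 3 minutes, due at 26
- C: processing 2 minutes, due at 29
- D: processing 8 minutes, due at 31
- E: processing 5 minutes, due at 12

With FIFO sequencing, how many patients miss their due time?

1

FIFO (arrival order): A B C D E.
A: 0→13, due 13, tardiness 0
B: 13→16, due 26, tardiness 0
C: 16→18, due 29, tardiness 0
D: 18→26, due 31, tardiness 0
E: 26→31, due 12, tardiness 19
Late patients: 1.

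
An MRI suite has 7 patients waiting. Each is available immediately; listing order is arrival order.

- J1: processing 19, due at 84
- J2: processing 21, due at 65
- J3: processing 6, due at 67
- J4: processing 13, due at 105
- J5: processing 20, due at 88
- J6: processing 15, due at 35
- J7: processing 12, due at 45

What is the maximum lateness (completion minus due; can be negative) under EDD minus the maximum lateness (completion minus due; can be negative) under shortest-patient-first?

EDD (increasing due date): J6 J7 J2 J3 J1 J5 J4.
J6: 0→15, due 35, lateness -20
J7: 15→27, due 45, lateness -18
J2: 27→48, due 65, lateness -17
J3: 48→54, due 67, lateness -13
J1: 54→73, due 84, lateness -11
J5: 73→93, due 88, lateness 5
J4: 93→106, due 105, lateness 1
Maximum = 5.
SPT (increasing processing time): J3 J7 J4 J6 J1 J5 J2.
J3: 0→6, due 67, lateness -61
J7: 6→18, due 45, lateness -27
J4: 18→31, due 105, lateness -74
J6: 31→46, due 35, lateness 11
J1: 46→65, due 84, lateness -19
J5: 65→85, due 88, lateness -3
J2: 85→106, due 65, lateness 41
Maximum = 41.
Difference = 5 − 41 = -36.

-36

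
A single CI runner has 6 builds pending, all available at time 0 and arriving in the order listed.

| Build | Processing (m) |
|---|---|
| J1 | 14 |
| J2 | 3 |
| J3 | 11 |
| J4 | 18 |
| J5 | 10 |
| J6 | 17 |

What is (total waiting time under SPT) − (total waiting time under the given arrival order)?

-28

SPT (increasing processing time): J2 J5 J3 J1 J6 J4.
J2: waits 0, runs 0→3
J5: waits 3, runs 3→13
J3: waits 13, runs 13→24
J1: waits 24, runs 24→38
J6: waits 38, runs 38→55
J4: waits 55, runs 55→73
Sum = 0+3+13+24+38+55 = 133.
FIFO (arrival order): J1 J2 J3 J4 J5 J6.
J1: waits 0, runs 0→14
J2: waits 14, runs 14→17
J3: waits 17, runs 17→28
J4: waits 28, runs 28→46
J5: waits 46, runs 46→56
J6: waits 56, runs 56→73
Sum = 0+14+17+28+46+56 = 161.
Difference = 133 − 161 = -28.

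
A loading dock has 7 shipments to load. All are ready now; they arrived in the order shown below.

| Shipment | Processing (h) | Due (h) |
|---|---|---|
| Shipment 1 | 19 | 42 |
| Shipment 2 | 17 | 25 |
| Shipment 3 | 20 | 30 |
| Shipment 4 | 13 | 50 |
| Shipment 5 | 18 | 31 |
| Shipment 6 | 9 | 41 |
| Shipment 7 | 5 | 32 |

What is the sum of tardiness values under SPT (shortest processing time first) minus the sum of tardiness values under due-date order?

-24

SPT (increasing processing time): Shipment 7 Shipment 6 Shipment 4 Shipment 2 Shipment 5 Shipment 1 Shipment 3.
Shipment 7: 0→5, due 32, tardiness 0
Shipment 6: 5→14, due 41, tardiness 0
Shipment 4: 14→27, due 50, tardiness 0
Shipment 2: 27→44, due 25, tardiness 19
Shipment 5: 44→62, due 31, tardiness 31
Shipment 1: 62→81, due 42, tardiness 39
Shipment 3: 81→101, due 30, tardiness 71
Sum = 0+0+0+19+31+39+71 = 160.
EDD (increasing due date): Shipment 2 Shipment 3 Shipment 5 Shipment 7 Shipment 6 Shipment 1 Shipment 4.
Shipment 2: 0→17, due 25, tardiness 0
Shipment 3: 17→37, due 30, tardiness 7
Shipment 5: 37→55, due 31, tardiness 24
Shipment 7: 55→60, due 32, tardiness 28
Shipment 6: 60→69, due 41, tardiness 28
Shipment 1: 69→88, due 42, tardiness 46
Shipment 4: 88→101, due 50, tardiness 51
Sum = 0+7+24+28+28+46+51 = 184.
Difference = 160 − 184 = -24.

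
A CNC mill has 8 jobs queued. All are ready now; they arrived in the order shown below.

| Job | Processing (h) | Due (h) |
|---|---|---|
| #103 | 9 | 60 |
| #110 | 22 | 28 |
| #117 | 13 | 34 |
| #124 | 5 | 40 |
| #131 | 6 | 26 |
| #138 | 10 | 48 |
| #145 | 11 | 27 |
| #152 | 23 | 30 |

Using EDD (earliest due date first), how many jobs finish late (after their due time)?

EDD (increasing due date): #131 #145 #110 #152 #117 #124 #138 #103.
#131: 0→6, due 26, tardiness 0
#145: 6→17, due 27, tardiness 0
#110: 17→39, due 28, tardiness 11
#152: 39→62, due 30, tardiness 32
#117: 62→75, due 34, tardiness 41
#124: 75→80, due 40, tardiness 40
#138: 80→90, due 48, tardiness 42
#103: 90→99, due 60, tardiness 39
Late jobs: 6.

6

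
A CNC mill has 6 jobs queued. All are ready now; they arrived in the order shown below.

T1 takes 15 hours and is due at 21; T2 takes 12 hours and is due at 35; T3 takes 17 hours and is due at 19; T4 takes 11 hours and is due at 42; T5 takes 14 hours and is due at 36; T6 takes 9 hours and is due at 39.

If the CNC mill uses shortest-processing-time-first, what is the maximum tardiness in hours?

59

SPT (increasing processing time): T6 T4 T2 T5 T1 T3.
T6: 0→9, due 39, tardiness 0
T4: 9→20, due 42, tardiness 0
T2: 20→32, due 35, tardiness 0
T5: 32→46, due 36, tardiness 10
T1: 46→61, due 21, tardiness 40
T3: 61→78, due 19, tardiness 59
Maximum = 59.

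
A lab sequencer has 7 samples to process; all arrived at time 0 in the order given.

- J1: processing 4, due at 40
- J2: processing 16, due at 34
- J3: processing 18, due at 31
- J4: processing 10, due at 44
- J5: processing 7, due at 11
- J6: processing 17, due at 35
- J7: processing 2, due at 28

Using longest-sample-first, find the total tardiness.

169

LPT (decreasing processing time): J3 J6 J2 J4 J5 J1 J7.
J3: 0→18, due 31, tardiness 0
J6: 18→35, due 35, tardiness 0
J2: 35→51, due 34, tardiness 17
J4: 51→61, due 44, tardiness 17
J5: 61→68, due 11, tardiness 57
J1: 68→72, due 40, tardiness 32
J7: 72→74, due 28, tardiness 46
Sum = 0+0+17+17+57+32+46 = 169.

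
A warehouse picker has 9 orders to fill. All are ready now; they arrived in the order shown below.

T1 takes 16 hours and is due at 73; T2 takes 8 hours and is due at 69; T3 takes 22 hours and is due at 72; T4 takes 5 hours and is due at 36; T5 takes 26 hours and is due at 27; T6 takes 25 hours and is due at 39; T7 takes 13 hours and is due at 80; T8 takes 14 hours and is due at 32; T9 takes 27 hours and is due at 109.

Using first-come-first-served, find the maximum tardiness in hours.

FIFO (arrival order): T1 T2 T3 T4 T5 T6 T7 T8 T9.
T1: 0→16, due 73, tardiness 0
T2: 16→24, due 69, tardiness 0
T3: 24→46, due 72, tardiness 0
T4: 46→51, due 36, tardiness 15
T5: 51→77, due 27, tardiness 50
T6: 77→102, due 39, tardiness 63
T7: 102→115, due 80, tardiness 35
T8: 115→129, due 32, tardiness 97
T9: 129→156, due 109, tardiness 47
Maximum = 97.

97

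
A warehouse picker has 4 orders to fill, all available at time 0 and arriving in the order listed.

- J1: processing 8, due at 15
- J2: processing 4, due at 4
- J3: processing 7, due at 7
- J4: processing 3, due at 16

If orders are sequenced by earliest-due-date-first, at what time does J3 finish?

11

EDD (increasing due date): J2 J3 J1 J4.
J2: 0→4
J3: 4→11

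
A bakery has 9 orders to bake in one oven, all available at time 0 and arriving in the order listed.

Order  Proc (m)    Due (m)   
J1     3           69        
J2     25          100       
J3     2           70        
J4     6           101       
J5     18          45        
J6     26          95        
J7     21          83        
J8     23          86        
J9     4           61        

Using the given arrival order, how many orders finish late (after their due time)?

FIFO (arrival order): J1 J2 J3 J4 J5 J6 J7 J8 J9.
J1: 0→3, due 69, tardiness 0
J2: 3→28, due 100, tardiness 0
J3: 28→30, due 70, tardiness 0
J4: 30→36, due 101, tardiness 0
J5: 36→54, due 45, tardiness 9
J6: 54→80, due 95, tardiness 0
J7: 80→101, due 83, tardiness 18
J8: 101→124, due 86, tardiness 38
J9: 124→128, due 61, tardiness 67
Late orders: 4.

4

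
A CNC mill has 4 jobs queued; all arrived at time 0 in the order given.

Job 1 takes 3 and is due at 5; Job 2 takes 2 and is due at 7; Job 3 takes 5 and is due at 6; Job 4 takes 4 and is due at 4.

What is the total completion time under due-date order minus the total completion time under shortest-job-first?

7

EDD (increasing due date): Job 4 Job 1 Job 3 Job 2.
Job 4: 0→4
Job 1: 4→7
Job 3: 7→12
Job 2: 12→14
Sum = 4+7+12+14 = 37.
SPT (increasing processing time): Job 2 Job 1 Job 4 Job 3.
Job 2: 0→2
Job 1: 2→5
Job 4: 5→9
Job 3: 9→14
Sum = 2+5+9+14 = 30.
Difference = 37 − 30 = 7.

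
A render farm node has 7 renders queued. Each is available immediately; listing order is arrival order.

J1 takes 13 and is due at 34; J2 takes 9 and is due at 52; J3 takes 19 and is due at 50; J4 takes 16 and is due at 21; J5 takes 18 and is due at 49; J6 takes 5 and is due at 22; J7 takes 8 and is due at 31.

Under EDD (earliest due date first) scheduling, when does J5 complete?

60

EDD (increasing due date): J4 J6 J7 J1 J5 J3 J2.
J4: 0→16
J6: 16→21
J7: 21→29
J1: 29→42
J5: 42→60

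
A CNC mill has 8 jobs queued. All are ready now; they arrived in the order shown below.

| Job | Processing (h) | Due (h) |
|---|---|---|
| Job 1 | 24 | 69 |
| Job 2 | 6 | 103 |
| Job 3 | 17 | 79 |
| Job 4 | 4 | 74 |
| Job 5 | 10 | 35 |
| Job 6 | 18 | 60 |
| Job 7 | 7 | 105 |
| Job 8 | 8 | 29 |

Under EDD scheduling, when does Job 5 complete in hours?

18

EDD (increasing due date): Job 8 Job 5 Job 6 Job 1 Job 4 Job 3 Job 2 Job 7.
Job 8: 0→8
Job 5: 8→18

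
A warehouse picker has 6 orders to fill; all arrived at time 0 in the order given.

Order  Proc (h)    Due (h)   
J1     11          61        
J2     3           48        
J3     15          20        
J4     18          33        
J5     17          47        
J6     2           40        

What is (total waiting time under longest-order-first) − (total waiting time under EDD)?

38

LPT (decreasing processing time): J4 J5 J3 J1 J2 J6.
J4: waits 0, runs 0→18
J5: waits 18, runs 18→35
J3: waits 35, runs 35→50
J1: waits 50, runs 50→61
J2: waits 61, runs 61→64
J6: waits 64, runs 64→66
Sum = 0+18+35+50+61+64 = 228.
EDD (increasing due date): J3 J4 J6 J5 J2 J1.
J3: waits 0, runs 0→15
J4: waits 15, runs 15→33
J6: waits 33, runs 33→35
J5: waits 35, runs 35→52
J2: waits 52, runs 52→55
J1: waits 55, runs 55→66
Sum = 0+15+33+35+52+55 = 190.
Difference = 228 − 190 = 38.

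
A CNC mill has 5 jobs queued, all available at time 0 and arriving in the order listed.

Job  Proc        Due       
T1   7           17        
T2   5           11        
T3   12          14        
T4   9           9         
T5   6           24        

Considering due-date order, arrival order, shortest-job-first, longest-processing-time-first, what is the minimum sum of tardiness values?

EDD (increasing due date): T4 T2 T3 T1 T5.
T4: 0→9, due 9, tardiness 0
T2: 9→14, due 11, tardiness 3
T3: 14→26, due 14, tardiness 12
T1: 26→33, due 17, tardiness 16
T5: 33→39, due 24, tardiness 15
Sum = 0+3+12+16+15 = 46.
FIFO (arrival order): T1 T2 T3 T4 T5.
T1: 0→7, due 17, tardiness 0
T2: 7→12, due 11, tardiness 1
T3: 12→24, due 14, tardiness 10
T4: 24→33, due 9, tardiness 24
T5: 33→39, due 24, tardiness 15
Sum = 0+1+10+24+15 = 50.
SPT (increasing processing time): T2 T5 T1 T4 T3.
T2: 0→5, due 11, tardiness 0
T5: 5→11, due 24, tardiness 0
T1: 11→18, due 17, tardiness 1
T4: 18→27, due 9, tardiness 18
T3: 27→39, due 14, tardiness 25
Sum = 0+0+1+18+25 = 44.
LPT (decreasing processing time): T3 T4 T1 T5 T2.
T3: 0→12, due 14, tardiness 0
T4: 12→21, due 9, tardiness 12
T1: 21→28, due 17, tardiness 11
T5: 28→34, due 24, tardiness 10
T2: 34→39, due 11, tardiness 28
Sum = 0+12+11+10+28 = 61.
EDD 46, FIFO 50, SPT 44, LPT 61 → minimum 44.

44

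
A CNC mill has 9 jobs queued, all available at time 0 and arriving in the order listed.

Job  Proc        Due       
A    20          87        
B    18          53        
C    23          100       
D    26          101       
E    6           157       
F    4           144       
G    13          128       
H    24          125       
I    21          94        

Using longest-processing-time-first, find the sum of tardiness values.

134

LPT (decreasing processing time): D H C I A B G E F.
D: 0→26, due 101, tardiness 0
H: 26→50, due 125, tardiness 0
C: 50→73, due 100, tardiness 0
I: 73→94, due 94, tardiness 0
A: 94→114, due 87, tardiness 27
B: 114→132, due 53, tardiness 79
G: 132→145, due 128, tardiness 17
E: 145→151, due 157, tardiness 0
F: 151→155, due 144, tardiness 11
Sum = 0+0+0+0+27+79+17+0+11 = 134.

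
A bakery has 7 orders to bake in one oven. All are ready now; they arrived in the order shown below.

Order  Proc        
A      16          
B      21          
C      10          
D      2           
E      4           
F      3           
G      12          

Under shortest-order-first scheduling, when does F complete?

SPT (increasing processing time): D F E C G A B.
D: 0→2
F: 2→5

5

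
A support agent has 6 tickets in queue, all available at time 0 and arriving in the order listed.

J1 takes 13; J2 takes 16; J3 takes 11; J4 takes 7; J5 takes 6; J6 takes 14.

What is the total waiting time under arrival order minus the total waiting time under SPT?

51

FIFO (arrival order): J1 J2 J3 J4 J5 J6.
J1: waits 0, runs 0→13
J2: waits 13, runs 13→29
J3: waits 29, runs 29→40
J4: waits 40, runs 40→47
J5: waits 47, runs 47→53
J6: waits 53, runs 53→67
Sum = 0+13+29+40+47+53 = 182.
SPT (increasing processing time): J5 J4 J3 J1 J6 J2.
J5: waits 0, runs 0→6
J4: waits 6, runs 6→13
J3: waits 13, runs 13→24
J1: waits 24, runs 24→37
J6: waits 37, runs 37→51
J2: waits 51, runs 51→67
Sum = 0+6+13+24+37+51 = 131.
Difference = 182 − 131 = 51.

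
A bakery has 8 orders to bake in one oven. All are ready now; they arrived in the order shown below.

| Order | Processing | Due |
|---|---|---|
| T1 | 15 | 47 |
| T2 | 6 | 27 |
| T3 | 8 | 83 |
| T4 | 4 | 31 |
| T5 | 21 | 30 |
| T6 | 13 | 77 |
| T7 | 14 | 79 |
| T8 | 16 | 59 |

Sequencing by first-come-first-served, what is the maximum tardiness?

FIFO (arrival order): T1 T2 T3 T4 T5 T6 T7 T8.
T1: 0→15, due 47, tardiness 0
T2: 15→21, due 27, tardiness 0
T3: 21→29, due 83, tardiness 0
T4: 29→33, due 31, tardiness 2
T5: 33→54, due 30, tardiness 24
T6: 54→67, due 77, tardiness 0
T7: 67→81, due 79, tardiness 2
T8: 81→97, due 59, tardiness 38
Maximum = 38.

38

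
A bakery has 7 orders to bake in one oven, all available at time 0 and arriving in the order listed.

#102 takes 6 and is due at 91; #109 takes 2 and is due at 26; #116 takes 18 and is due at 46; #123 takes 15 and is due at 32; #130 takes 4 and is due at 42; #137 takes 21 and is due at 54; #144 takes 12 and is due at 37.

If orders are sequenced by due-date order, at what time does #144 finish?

29

EDD (increasing due date): #109 #123 #144 #130 #116 #137 #102.
#109: 0→2
#123: 2→17
#144: 17→29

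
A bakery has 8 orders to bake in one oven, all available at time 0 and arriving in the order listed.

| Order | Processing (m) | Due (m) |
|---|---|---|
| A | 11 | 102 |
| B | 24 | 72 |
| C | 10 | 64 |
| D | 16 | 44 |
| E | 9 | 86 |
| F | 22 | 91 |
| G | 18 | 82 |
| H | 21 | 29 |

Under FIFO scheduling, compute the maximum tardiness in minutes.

102

FIFO (arrival order): A B C D E F G H.
A: 0→11, due 102, tardiness 0
B: 11→35, due 72, tardiness 0
C: 35→45, due 64, tardiness 0
D: 45→61, due 44, tardiness 17
E: 61→70, due 86, tardiness 0
F: 70→92, due 91, tardiness 1
G: 92→110, due 82, tardiness 28
H: 110→131, due 29, tardiness 102
Maximum = 102.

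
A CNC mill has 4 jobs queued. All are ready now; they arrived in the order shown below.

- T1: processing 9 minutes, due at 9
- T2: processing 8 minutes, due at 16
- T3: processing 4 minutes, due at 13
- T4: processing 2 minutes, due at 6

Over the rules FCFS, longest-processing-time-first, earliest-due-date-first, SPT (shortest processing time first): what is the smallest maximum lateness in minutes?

7

FIFO (arrival order): T1 T2 T3 T4.
T1: 0→9, due 9, lateness 0
T2: 9→17, due 16, lateness 1
T3: 17→21, due 13, lateness 8
T4: 21→23, due 6, lateness 17
Maximum = 17.
LPT (decreasing processing time): T1 T2 T3 T4.
T1: 0→9, due 9, lateness 0
T2: 9→17, due 16, lateness 1
T3: 17→21, due 13, lateness 8
T4: 21→23, due 6, lateness 17
Maximum = 17.
EDD (increasing due date): T4 T1 T3 T2.
T4: 0→2, due 6, lateness -4
T1: 2→11, due 9, lateness 2
T3: 11→15, due 13, lateness 2
T2: 15→23, due 16, lateness 7
Maximum = 7.
SPT (increasing processing time): T4 T3 T2 T1.
T4: 0→2, due 6, lateness -4
T3: 2→6, due 13, lateness -7
T2: 6→14, due 16, lateness -2
T1: 14→23, due 9, lateness 14
Maximum = 14.
FIFO 17, LPT 17, EDD 7, SPT 14 → minimum 7.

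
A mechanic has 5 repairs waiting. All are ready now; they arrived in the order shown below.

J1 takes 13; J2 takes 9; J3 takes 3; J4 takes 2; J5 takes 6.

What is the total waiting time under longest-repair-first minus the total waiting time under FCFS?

LPT (decreasing processing time): J1 J2 J5 J3 J4.
J1: waits 0, runs 0→13
J2: waits 13, runs 13→22
J5: waits 22, runs 22→28
J3: waits 28, runs 28→31
J4: waits 31, runs 31→33
Sum = 0+13+22+28+31 = 94.
FIFO (arrival order): J1 J2 J3 J4 J5.
J1: waits 0, runs 0→13
J2: waits 13, runs 13→22
J3: waits 22, runs 22→25
J4: waits 25, runs 25→27
J5: waits 27, runs 27→33
Sum = 0+13+22+25+27 = 87.
Difference = 94 − 87 = 7.

7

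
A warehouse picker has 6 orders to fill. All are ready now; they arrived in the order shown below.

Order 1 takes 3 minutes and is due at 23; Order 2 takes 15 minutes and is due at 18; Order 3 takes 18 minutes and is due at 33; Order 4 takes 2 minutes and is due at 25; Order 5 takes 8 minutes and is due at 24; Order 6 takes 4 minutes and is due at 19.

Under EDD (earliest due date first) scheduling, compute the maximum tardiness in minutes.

17

EDD (increasing due date): Order 2 Order 6 Order 1 Order 5 Order 4 Order 3.
Order 2: 0→15, due 18, tardiness 0
Order 6: 15→19, due 19, tardiness 0
Order 1: 19→22, due 23, tardiness 0
Order 5: 22→30, due 24, tardiness 6
Order 4: 30→32, due 25, tardiness 7
Order 3: 32→50, due 33, tardiness 17
Maximum = 17.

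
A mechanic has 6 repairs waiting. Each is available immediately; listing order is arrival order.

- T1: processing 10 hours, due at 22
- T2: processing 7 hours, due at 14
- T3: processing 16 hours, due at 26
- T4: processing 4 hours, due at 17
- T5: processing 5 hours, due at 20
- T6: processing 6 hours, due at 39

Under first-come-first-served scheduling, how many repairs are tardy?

FIFO (arrival order): T1 T2 T3 T4 T5 T6.
T1: 0→10, due 22, tardiness 0
T2: 10→17, due 14, tardiness 3
T3: 17→33, due 26, tardiness 7
T4: 33→37, due 17, tardiness 20
T5: 37→42, due 20, tardiness 22
T6: 42→48, due 39, tardiness 9
Late repairs: 5.

5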